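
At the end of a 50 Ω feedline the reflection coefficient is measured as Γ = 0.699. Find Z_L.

Z_L ≈ 282 Ω

Z_L = Z_0·(1 + Γ)/(1 − Γ) = 50·(1.7)/(0.301)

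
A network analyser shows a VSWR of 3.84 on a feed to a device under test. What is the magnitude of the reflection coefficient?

|Γ| = (S − 1)/(S + 1) = (3.84 − 1)/(3.84 + 1) = 2.84/4.84

|Γ| ≈ 0.587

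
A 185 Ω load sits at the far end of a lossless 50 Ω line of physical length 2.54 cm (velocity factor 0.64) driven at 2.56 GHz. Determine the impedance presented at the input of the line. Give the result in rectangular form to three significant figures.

λ = v/f = 0.64·c / 2.56 GHz = 0.075 m
βl = 2π·l/λ = 2π × 0.339 = 122°
tan(βl) = tan(122°) = -1.61
Z_in = Z_0·(Z_L + jZ_0·tanβl)/(Z_0 + jZ_L·tanβl)
     = 50·(185 − j80.3)/(50 − j297)

Z_in ≈ 18.2 + j28.1 Ω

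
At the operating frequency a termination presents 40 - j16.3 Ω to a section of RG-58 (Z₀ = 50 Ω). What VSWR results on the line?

VSWR ≈ 1.53

Γ = (Z_L − Z_0)/(Z_L + Z_0) = (-10 − j16.3)/(90 − j16.3)
|Γ| = 19.1/91.5 = 0.209
VSWR = (1 + |Γ|)/(1 − |Γ|) = 1.21/0.791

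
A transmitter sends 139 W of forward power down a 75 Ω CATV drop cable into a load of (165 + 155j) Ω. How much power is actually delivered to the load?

P_delivered ≈ 84.3 W

|Γ| = |(90 + j155)/(240 + j155)| = 0.627
|Γ|² = 0.394
P_refl = |Γ|²·P_inc = 54.7 W, P_del = (1 − |Γ|²)·P_inc = 84.3 W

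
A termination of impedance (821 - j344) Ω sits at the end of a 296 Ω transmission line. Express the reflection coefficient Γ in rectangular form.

Γ = (Z_L − Z_0)/(Z_L + Z_0) = (525 − j344)/(1117 − j344)

Γ ≈ 0.516 − j0.149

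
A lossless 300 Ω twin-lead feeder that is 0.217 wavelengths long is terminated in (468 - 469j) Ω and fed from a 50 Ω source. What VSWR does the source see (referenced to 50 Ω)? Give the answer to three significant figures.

βl = 2π × 0.217 = 78.1°
tan(βl) = 4.75
Z_in = Z_0·(Z_L + jZ_0·tanβl)/(Z_0 + jZ_L·tanβl) = 87.6 + j36.5 Ω
Γ_s = (Z_in − Z_s)/(Z_in + Z_s) = (37.6 + j36.5)/(138 + j36.5), |Γ_s| = 0.368
VSWR = (1 + |Γ_s|)/(1 − |Γ_s|)

VSWR ≈ 2.16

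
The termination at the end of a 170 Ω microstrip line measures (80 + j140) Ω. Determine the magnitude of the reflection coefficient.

|Γ| ≈ 0.581

Γ = (Z_L − Z_0)/(Z_L + Z_0) = (-90 + j140)/(250 + j140)
|Γ| = 166/287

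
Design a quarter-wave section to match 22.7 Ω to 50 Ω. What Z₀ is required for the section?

Z_qwt = √(Z_0·R_L) = √(50 × 22.7) = √1135

Z_qwt ≈ 33.7 Ω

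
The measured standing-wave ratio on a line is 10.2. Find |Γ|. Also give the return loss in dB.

|Γ| = (S − 1)/(S + 1) = (10.2 − 1)/(10.2 + 1) = 9.2/11.2
RL = −20·log₁₀|Γ| = −20·log₁₀(0.821)

|Γ| ≈ 0.821; return loss ≈ 1.71 dB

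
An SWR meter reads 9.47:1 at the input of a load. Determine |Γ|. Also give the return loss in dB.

|Γ| = (S − 1)/(S + 1) = (9.47 − 1)/(9.47 + 1) = 8.47/10.5
RL = −20·log₁₀|Γ| = −20·log₁₀(0.809)

|Γ| ≈ 0.809; return loss ≈ 1.84 dB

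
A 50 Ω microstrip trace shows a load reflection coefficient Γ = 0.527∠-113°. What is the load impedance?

Z_L = Z_0·(1 + Γ)/(1 − Γ) = 50·(0.794 − j0.485)/(1.21 + j0.485)

Z_L ≈ 21.4 − j28.7 Ω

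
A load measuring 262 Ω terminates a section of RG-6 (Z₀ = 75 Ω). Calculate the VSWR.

VSWR ≈ 3.49

For a purely resistive load, VSWR = R_L/Z_0 or Z_0/R_L (whichever > 1) = 262/75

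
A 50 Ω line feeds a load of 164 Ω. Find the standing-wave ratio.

VSWR ≈ 3.28

For a purely resistive load, VSWR = R_L/Z_0 or Z_0/R_L (whichever > 1) = 164/50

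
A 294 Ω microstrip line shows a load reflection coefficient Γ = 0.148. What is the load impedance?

Z_L ≈ 396 Ω

Z_L = Z_0·(1 + Γ)/(1 − Γ) = 294·(1.15)/(0.852)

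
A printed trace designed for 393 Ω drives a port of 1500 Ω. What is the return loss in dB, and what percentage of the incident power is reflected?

RL ≈ 4.66 dB; 34.2% of incident power reflected

Γ = (1500 − 393)/(1500 + 393) = 0.585
RL = −20·log₁₀(0.585) = 4.66 dB
P_refl/P_inc = |Γ|² = 0.342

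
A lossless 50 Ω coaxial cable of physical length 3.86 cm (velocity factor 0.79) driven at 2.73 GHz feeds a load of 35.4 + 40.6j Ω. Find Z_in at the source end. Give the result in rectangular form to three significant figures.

Z_in ≈ 23 + j21.9 Ω

λ = v/f = 0.79·c / 2.73 GHz = 0.0868 m
βl = 2π·l/λ = 2π × 0.445 = 160°
tan(βl) = tan(160°) = -0.363
Z_in = Z_0·(Z_L + jZ_0·tanβl)/(Z_0 + jZ_L·tanβl)
     = 50·(35.4 + j22.5)/(64.7 − j12.8)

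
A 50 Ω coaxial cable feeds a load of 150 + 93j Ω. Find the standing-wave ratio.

VSWR ≈ 4.25

Γ = (Z_L − Z_0)/(Z_L + Z_0) = (100 + j93)/(200 + j93)
|Γ| = 137/221 = 0.619
VSWR = (1 + |Γ|)/(1 − |Γ|) = 1.62/0.381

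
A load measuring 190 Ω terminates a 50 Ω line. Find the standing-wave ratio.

Γ = (190 − 50)/(190 + 50) = 0.583
VSWR = (1 + 0.583)/(1 − 0.583)

VSWR ≈ 3.8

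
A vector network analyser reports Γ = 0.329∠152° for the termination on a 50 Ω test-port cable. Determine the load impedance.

Z_L = Z_0·(1 + Γ)/(1 − Γ) = 50·(0.71 + j0.154)/(1.29 − j0.154)

Z_L ≈ 26.4 + j9.14 Ω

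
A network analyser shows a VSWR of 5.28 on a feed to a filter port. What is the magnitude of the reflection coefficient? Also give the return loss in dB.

|Γ| = (S − 1)/(S + 1) = (5.28 − 1)/(5.28 + 1) = 4.28/6.28
RL = −20·log₁₀|Γ| = −20·log₁₀(0.682)

|Γ| ≈ 0.682; return loss ≈ 3.33 dB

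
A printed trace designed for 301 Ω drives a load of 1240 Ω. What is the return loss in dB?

Γ = (1240 − 301)/(1240 + 301) = 0.609
RL = −20·log₁₀|Γ| = −20·log₁₀(0.609)

RL ≈ 4.3 dB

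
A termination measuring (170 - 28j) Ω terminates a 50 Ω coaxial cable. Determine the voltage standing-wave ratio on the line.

VSWR ≈ 3.5

Γ = (Z_L − Z_0)/(Z_L + Z_0) = (120 − j28)/(220 − j28)
|Γ| = 123/222 = 0.556
VSWR = (1 + |Γ|)/(1 − |Γ|) = 1.56/0.444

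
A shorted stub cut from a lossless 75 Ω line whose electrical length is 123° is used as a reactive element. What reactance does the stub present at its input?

tan(βl) = -1.54
For a shorted stub, Z_in = jZ_0·tan(βl)

X_in ≈ -115 Ω (capacitive)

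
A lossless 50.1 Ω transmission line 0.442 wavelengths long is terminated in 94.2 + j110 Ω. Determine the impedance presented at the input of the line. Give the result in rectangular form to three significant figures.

βl = 2π × 0.442 = 159°
tan(βl) = tan(159°) = -0.381
Z_in = Z_0·(Z_L + jZ_0·tanβl)/(Z_0 + jZ_L·tanβl)
     = 50.1·(94.2 + j90.9)/(92.1 − j35.9)

Z_in ≈ 27.7 + j60.3 Ω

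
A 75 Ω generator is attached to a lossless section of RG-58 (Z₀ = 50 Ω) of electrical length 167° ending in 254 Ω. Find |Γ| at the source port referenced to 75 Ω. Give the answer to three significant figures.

|Γ| ≈ 0.566

tan(βl) = -0.231
Z_in = Z_0·(Z_L + jZ_0·tanβl)/(Z_0 + jZ_L·tanβl) = 113 + j121 Ω
Γ_s = (Z_in − Z_s)/(Z_in + Z_s) = (37.6 + j121)/(188 + j121), |Γ_s| = 0.566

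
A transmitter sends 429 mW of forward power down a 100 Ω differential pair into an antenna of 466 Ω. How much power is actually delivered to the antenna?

Γ = (466 − 100)/(466 + 100) = 0.647
|Γ|² = 0.418
P_refl = |Γ|²·P_inc = 179 mW, P_del = (1 − |Γ|²)·P_inc = 250 mW

P_delivered ≈ 250 mW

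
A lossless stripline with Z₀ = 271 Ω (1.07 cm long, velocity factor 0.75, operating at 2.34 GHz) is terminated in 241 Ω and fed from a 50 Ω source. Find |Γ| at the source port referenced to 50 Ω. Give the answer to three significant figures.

λ = v/f = 0.75·c / 2.34 GHz = 0.0962 m
βl = 2π·l/λ = 2π × 0.111 = 40.1°
tan(βl) = 0.841
Z_in = Z_0·(Z_L + jZ_0·tanβl)/(Z_0 + jZ_L·tanβl) = 264 + j30.6 Ω
Γ_s = (Z_in − Z_s)/(Z_in + Z_s) = (214 + j30.6)/(314 + j30.6), |Γ_s| = 0.685

|Γ| ≈ 0.685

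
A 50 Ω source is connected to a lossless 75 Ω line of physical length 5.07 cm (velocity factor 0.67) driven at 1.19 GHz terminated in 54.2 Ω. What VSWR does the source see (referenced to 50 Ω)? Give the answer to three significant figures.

VSWR ≈ 2.01

λ = v/f = 0.67·c / 1.19 GHz = 0.169 m
βl = 2π·l/λ = 2π × 0.3 = 108°
tan(βl) = -3.07
Z_in = Z_0·(Z_L + jZ_0·tanβl)/(Z_0 + jZ_L·tanβl) = 95.4 − j18.6 Ω
Γ_s = (Z_in − Z_s)/(Z_in + Z_s) = (45.4 − j18.6)/(145 − j18.6), |Γ_s| = 0.335
VSWR = (1 + |Γ_s|)/(1 − |Γ_s|)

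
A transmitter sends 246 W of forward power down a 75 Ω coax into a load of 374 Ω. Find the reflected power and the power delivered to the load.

Γ = (374 − 75)/(374 + 75) = 0.666
|Γ|² = 0.443
P_refl = |Γ|²·P_inc = 109 W, P_del = (1 − |Γ|²)·P_inc = 137 W

P_reflected ≈ 109 W; P_delivered ≈ 137 W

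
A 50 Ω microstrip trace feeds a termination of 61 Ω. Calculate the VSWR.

VSWR ≈ 1.22

For a purely resistive load, VSWR = R_L/Z_0 or Z_0/R_L (whichever > 1) = 61/50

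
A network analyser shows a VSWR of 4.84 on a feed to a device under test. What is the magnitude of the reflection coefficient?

|Γ| ≈ 0.658

|Γ| = (S − 1)/(S + 1) = (4.84 − 1)/(4.84 + 1) = 3.84/5.84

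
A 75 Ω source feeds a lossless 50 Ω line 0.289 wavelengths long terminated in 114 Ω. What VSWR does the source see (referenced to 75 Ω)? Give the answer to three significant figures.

βl = 2π × 0.289 = 104°
tan(βl) = -4
Z_in = Z_0·(Z_L + jZ_0·tanβl)/(Z_0 + jZ_L·tanβl) = 23 + j9.98 Ω
Γ_s = (Z_in − Z_s)/(Z_in + Z_s) = (-52 + j9.98)/(98 + j9.98), |Γ_s| = 0.537
VSWR = (1 + |Γ_s|)/(1 − |Γ_s|)

VSWR ≈ 3.32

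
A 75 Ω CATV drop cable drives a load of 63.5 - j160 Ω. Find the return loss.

RL ≈ 2.41 dB

Γ = (-11.5 − j160)/(138.5 − j160), |Γ| = 0.758
RL = −20·log₁₀|Γ| = −20·log₁₀(0.758)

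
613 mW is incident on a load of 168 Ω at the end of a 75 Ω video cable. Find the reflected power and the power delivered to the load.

Γ = (168 − 75)/(168 + 75) = 0.383
|Γ|² = 0.146
P_refl = |Γ|²·P_inc = 89.8 mW, P_del = (1 − |Γ|²)·P_inc = 523 mW

P_reflected ≈ 89.8 mW; P_delivered ≈ 523 mW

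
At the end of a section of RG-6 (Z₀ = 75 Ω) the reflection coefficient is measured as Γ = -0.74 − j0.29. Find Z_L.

Z_L ≈ 8.88 − j14 Ω

Z_L = Z_0·(1 + Γ)/(1 − Γ) = 75·(0.26 − j0.29)/(1.74 + j0.29)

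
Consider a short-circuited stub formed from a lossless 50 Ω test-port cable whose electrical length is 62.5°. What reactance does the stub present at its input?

tan(βl) = 1.92
For a short-circuited stub, Z_in = jZ_0·tan(βl)

X_in ≈ 96 Ω (inductive)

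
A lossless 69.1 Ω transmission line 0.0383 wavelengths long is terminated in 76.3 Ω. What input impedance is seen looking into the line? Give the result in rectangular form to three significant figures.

βl = 2π × 0.0383 = 13.8°
tan(βl) = tan(13.8°) = 0.245
Z_in = Z_0·(Z_L + jZ_0·tanβl)/(Z_0 + jZ_L·tanβl)
     = 69.1·(76.3 + j17)/(69.1 + j18.7)

Z_in ≈ 75.4 − j3.46 Ω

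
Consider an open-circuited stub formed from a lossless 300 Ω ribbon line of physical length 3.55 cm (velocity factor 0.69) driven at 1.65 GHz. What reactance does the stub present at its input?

λ = v/f = 0.69·c / 1.65 GHz = 0.125 m
βl = 2π·l/λ = 2π × 0.283 = 102°
tan(βl) = -4.76
For an open-circuited stub, Z_in = −jZ_0·cot(βl) = −jZ_0/tan(βl)

X_in ≈ 63.1 Ω (inductive)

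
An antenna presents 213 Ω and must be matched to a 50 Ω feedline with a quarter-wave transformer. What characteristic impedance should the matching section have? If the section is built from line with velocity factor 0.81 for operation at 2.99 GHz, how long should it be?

Z_qwt ≈ 103 Ω; length ≈ 2.03 cm

Z_qwt = √(Z_0·R_L) = √(50 × 213) = √10650
λ = 0.81·c/f = 0.0813 m, so l = λ/4 = 0.0203 m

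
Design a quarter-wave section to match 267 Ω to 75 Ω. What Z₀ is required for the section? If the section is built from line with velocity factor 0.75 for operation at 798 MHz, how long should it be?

Z_qwt = √(Z_0·R_L) = √(75 × 267) = √20020
λ = 0.75·c/f = 0.282 m, so l = λ/4 = 0.0705 m

Z_qwt ≈ 142 Ω; length ≈ 7.05 cm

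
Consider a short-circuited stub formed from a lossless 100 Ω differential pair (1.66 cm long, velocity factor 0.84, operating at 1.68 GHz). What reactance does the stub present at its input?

λ = v/f = 0.84·c / 1.68 GHz = 0.15 m
βl = 2π·l/λ = 2π × 0.111 = 39.8°
tan(βl) = 0.834
For a short-circuited stub, Z_in = jZ_0·tan(βl)

X_in ≈ 83.4 Ω (inductive)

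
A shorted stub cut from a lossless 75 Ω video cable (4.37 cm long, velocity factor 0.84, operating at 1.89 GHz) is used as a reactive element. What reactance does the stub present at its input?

λ = v/f = 0.84·c / 1.89 GHz = 0.133 m
βl = 2π·l/λ = 2π × 0.328 = 118°
tan(βl) = -1.88
For a shorted stub, Z_in = jZ_0·tan(βl)

X_in ≈ -141 Ω (capacitive)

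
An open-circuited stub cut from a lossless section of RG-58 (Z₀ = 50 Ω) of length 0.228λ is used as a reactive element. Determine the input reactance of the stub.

βl = 2π × 0.228 = 82.1°
tan(βl) = 7.19
For an open-circuited stub, Z_in = −jZ_0·cot(βl) = −jZ_0/tan(βl)

X_in ≈ -6.96 Ω (capacitive)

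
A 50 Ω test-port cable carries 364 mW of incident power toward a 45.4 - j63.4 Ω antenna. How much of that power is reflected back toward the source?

|Γ| = |(-4.6 − j63.4)/(95.4 − j63.4)| = 0.555
|Γ|² = 0.308
P_refl = |Γ|²·P_inc = 112 mW, P_del = (1 − |Γ|²)·P_inc = 252 mW

P_reflected ≈ 112 mW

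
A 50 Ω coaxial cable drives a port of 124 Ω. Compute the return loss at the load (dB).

Γ = (124 − 50)/(124 + 50) = 0.425
RL = −20·log₁₀|Γ| = −20·log₁₀(0.425)

RL ≈ 7.43 dB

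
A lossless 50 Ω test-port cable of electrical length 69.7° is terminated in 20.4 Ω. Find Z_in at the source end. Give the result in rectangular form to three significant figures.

Z_in ≈ 76.5 + j50.8 Ω

tan(βl) = tan(69.7°) = 2.7
Z_in = Z_0·(Z_L + jZ_0·tanβl)/(Z_0 + jZ_L·tanβl)
     = 50·(20.4 + j135)/(50 + j55.1)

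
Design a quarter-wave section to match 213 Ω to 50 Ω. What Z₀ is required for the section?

Z_qwt ≈ 103 Ω

Z_qwt = √(Z_0·R_L) = √(50 × 213) = √10650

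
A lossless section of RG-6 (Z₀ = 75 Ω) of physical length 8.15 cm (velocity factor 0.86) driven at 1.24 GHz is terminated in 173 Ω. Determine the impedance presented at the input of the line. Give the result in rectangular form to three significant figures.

λ = v/f = 0.86·c / 1.24 GHz = 0.208 m
βl = 2π·l/λ = 2π × 0.392 = 141°
tan(βl) = tan(141°) = -0.809
Z_in = Z_0·(Z_L + jZ_0·tanβl)/(Z_0 + jZ_L·tanβl)
     = 75·(173 − j60.7)/(75 − j140)

Z_in ≈ 63.8 + j58.5 Ω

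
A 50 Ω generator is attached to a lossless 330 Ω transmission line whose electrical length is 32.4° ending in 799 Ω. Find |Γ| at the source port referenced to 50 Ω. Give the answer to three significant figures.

tan(βl) = 0.635
Z_in = Z_0·(Z_L + jZ_0·tanβl)/(Z_0 + jZ_L·tanβl) = 333 − j303 Ω
Γ_s = (Z_in − Z_s)/(Z_in + Z_s) = (283 − j303)/(383 − j303), |Γ_s| = 0.849

|Γ| ≈ 0.849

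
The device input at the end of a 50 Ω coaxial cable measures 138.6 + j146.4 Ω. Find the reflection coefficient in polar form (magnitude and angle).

Γ = (Z_L − Z_0)/(Z_L + Z_0) = (88.6 + j146.4)/(188.6 + j146.4)
|Γ| = 171/239 = 0.717

Γ ≈ 0.717 ∠ 21°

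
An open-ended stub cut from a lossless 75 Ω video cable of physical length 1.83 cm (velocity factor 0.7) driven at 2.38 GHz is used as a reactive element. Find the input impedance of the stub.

Z_in ≈ −j20.6 Ω

λ = v/f = 0.7·c / 2.38 GHz = 0.0882 m
βl = 2π·l/λ = 2π × 0.207 = 74.7°
tan(βl) = 3.65
For an open-ended stub, Z_in = −jZ_0·cot(βl) = −jZ_0/tan(βl)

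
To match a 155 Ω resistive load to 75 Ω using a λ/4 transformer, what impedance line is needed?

Z_qwt = √(Z_0·R_L) = √(75 × 155) = √11620

Z_qwt ≈ 108 Ω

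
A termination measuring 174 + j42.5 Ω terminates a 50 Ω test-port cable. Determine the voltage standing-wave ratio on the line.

VSWR ≈ 3.71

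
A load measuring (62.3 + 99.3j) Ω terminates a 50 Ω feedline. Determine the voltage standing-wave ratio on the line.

VSWR ≈ 5.01

Γ = (Z_L − Z_0)/(Z_L + Z_0) = (12.3 + j99.3)/(112.3 + j99.3)
|Γ| = 100/150 = 0.667
VSWR = (1 + |Γ|)/(1 − |Γ|) = 1.67/0.333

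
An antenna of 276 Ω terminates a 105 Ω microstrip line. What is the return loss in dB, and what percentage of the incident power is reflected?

Γ = (276 − 105)/(276 + 105) = 0.449
RL = −20·log₁₀(0.449) = 6.96 dB
P_refl/P_inc = |Γ|² = 0.201

RL ≈ 6.96 dB; 20.1% of incident power reflected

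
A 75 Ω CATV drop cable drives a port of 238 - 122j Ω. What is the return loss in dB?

Γ = (163 − j122)/(313 − j122), |Γ| = 0.606
RL = −20·log₁₀|Γ| = −20·log₁₀(0.606)

RL ≈ 4.35 dB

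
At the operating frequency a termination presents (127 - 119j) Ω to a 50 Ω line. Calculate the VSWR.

VSWR ≈ 4.96

Γ = (Z_L − Z_0)/(Z_L + Z_0) = (77 − j119)/(177 − j119)
|Γ| = 142/213 = 0.665
VSWR = (1 + |Γ|)/(1 − |Γ|) = 1.66/0.335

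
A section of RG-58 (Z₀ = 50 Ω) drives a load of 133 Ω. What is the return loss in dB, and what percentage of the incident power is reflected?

Γ = (133 − 50)/(133 + 50) = 0.454
RL = −20·log₁₀(0.454) = 6.87 dB
P_refl/P_inc = |Γ|² = 0.206

RL ≈ 6.87 dB; 20.6% of incident power reflected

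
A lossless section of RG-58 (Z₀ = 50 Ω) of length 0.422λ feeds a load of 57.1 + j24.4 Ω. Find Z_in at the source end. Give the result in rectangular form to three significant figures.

βl = 2π × 0.422 = 152°
tan(βl) = tan(152°) = -0.534
Z_in = Z_0·(Z_L + jZ_0·tanβl)/(Z_0 + jZ_L·tanβl)
     = 50·(57.1 − j2.28)/(63 − j30.5)

Z_in ≈ 37.4 + j16.3 Ω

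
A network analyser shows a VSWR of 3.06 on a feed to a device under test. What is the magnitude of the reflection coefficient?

|Γ| ≈ 0.507

|Γ| = (S − 1)/(S + 1) = (3.06 − 1)/(3.06 + 1) = 2.06/4.06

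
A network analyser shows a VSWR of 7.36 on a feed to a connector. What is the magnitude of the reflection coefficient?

|Γ| ≈ 0.761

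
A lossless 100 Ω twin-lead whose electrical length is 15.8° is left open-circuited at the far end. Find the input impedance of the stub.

Z_in ≈ −j353 Ω

tan(βl) = 0.283
For an open-circuited stub, Z_in = −jZ_0·cot(βl) = −jZ_0/tan(βl)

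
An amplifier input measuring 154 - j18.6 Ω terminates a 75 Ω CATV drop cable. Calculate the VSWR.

VSWR ≈ 2.09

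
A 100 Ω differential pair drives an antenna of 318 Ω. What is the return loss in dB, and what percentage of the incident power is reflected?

RL ≈ 5.65 dB; 27.2% of incident power reflected

Γ = (318 − 100)/(318 + 100) = 0.522
RL = −20·log₁₀(0.522) = 5.65 dB
P_refl/P_inc = |Γ|² = 0.272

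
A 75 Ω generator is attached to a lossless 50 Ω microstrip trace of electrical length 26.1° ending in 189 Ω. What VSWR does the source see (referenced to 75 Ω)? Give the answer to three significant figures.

tan(βl) = 0.49
Z_in = Z_0·(Z_L + jZ_0·tanβl)/(Z_0 + jZ_L·tanβl) = 52.9 − j73.5 Ω
Γ_s = (Z_in − Z_s)/(Z_in + Z_s) = (-22.1 − j73.5)/(128 − j73.5), |Γ_s| = 0.52
VSWR = (1 + |Γ_s|)/(1 − |Γ_s|)

VSWR ≈ 3.17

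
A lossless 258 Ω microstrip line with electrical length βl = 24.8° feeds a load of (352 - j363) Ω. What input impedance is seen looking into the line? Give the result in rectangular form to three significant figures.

Z_in ≈ 137 − j200 Ω

tan(βl) = tan(24.8°) = 0.462
Z_in = Z_0·(Z_L + jZ_0·tanβl)/(Z_0 + jZ_L·tanβl)
     = 258·(352 − j244)/(426 + j163)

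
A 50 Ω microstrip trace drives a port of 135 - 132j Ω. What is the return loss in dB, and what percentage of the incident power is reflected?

Γ = (85 − j132)/(185 − j132), |Γ| = 0.691
RL = −20·log₁₀(0.691) = 3.21 dB
P_refl/P_inc = |Γ|² = 0.477

RL ≈ 3.21 dB; 47.7% of incident power reflected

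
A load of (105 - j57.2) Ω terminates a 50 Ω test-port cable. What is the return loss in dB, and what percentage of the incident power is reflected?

Γ = (55 − j57.2)/(155 − j57.2), |Γ| = 0.48
RL = −20·log₁₀(0.48) = 6.37 dB
P_refl/P_inc = |Γ|² = 0.231

RL ≈ 6.37 dB; 23.1% of incident power reflected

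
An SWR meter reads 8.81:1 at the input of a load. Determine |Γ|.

|Γ| = (S − 1)/(S + 1) = (8.81 − 1)/(8.81 + 1) = 7.81/9.81

|Γ| ≈ 0.796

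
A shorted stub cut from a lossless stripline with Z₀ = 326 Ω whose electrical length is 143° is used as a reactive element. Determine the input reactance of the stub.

X_in ≈ -246 Ω (capacitive)

tan(βl) = -0.754
For a shorted stub, Z_in = jZ_0·tan(βl)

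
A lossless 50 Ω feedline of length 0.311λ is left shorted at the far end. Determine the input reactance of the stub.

X_in ≈ -124 Ω (capacitive)

βl = 2π × 0.311 = 112°
tan(βl) = -2.48
For a shorted stub, Z_in = jZ_0·tan(βl)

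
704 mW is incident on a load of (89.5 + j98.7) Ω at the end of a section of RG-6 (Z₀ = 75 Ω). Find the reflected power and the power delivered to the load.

P_reflected ≈ 190 mW; P_delivered ≈ 514 mW

|Γ| = |(14.5 + j98.7)/(164.5 + j98.7)| = 0.52
|Γ|² = 0.27
P_refl = |Γ|²·P_inc = 190 mW, P_del = (1 − |Γ|²)·P_inc = 514 mW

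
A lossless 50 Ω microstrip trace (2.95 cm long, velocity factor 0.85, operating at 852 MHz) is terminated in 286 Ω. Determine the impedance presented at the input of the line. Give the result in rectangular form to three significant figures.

Z_in ≈ 24.5 − j64.1 Ω

λ = v/f = 0.85·c / 852 MHz = 0.299 m
βl = 2π·l/λ = 2π × 0.0986 = 35.5°
tan(βl) = tan(35.5°) = 0.713
Z_in = Z_0·(Z_L + jZ_0·tanβl)/(Z_0 + jZ_L·tanβl)
     = 50·(286 + j35.6)/(50 + j204)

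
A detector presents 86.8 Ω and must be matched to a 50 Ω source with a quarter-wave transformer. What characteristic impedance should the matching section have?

Z_qwt ≈ 65.9 Ω

Z_qwt = √(Z_0·R_L) = √(50 × 86.8) = √4340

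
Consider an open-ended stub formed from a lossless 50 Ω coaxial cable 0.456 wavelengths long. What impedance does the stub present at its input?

βl = 2π × 0.456 = 164°
tan(βl) = -0.284
For an open-ended stub, Z_in = −jZ_0·cot(βl) = −jZ_0/tan(βl)

Z_in ≈ +j176 Ω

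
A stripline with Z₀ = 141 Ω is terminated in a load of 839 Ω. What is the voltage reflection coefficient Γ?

Γ = (Z_L − Z_0)/(Z_L + Z_0) = (839 − 141)/(839 + 141) = 698/980

Γ = 0.712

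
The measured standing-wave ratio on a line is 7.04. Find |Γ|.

|Γ| = (S − 1)/(S + 1) = (7.04 − 1)/(7.04 + 1) = 6.04/8.04

|Γ| ≈ 0.751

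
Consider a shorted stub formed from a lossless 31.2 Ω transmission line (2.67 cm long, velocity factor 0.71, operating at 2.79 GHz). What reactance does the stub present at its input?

X_in ≈ -43.1 Ω (capacitive)

λ = v/f = 0.71·c / 2.79 GHz = 0.0763 m
βl = 2π·l/λ = 2π × 0.35 = 126°
tan(βl) = -1.38
For a shorted stub, Z_in = jZ_0·tan(βl)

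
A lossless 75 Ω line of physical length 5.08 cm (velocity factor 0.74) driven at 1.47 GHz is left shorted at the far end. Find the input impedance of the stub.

λ = v/f = 0.74·c / 1.47 GHz = 0.151 m
βl = 2π·l/λ = 2π × 0.336 = 121°
tan(βl) = -1.66
For a shorted stub, Z_in = jZ_0·tan(βl)

Z_in ≈ −j124 Ω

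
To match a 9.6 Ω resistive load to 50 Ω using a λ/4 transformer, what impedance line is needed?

Z_qwt ≈ 21.9 Ω

Z_qwt = √(Z_0·R_L) = √(50 × 9.6) = √480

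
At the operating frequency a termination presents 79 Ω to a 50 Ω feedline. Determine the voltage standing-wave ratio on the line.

Γ = (79 − 50)/(79 + 50) = 0.225
VSWR = (1 + 0.225)/(1 − 0.225)

VSWR ≈ 1.58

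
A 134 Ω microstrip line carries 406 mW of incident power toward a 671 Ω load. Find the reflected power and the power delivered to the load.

Γ = (671 − 134)/(671 + 134) = 0.667
|Γ|² = 0.445
P_refl = |Γ|²·P_inc = 181 mW, P_del = (1 − |Γ|²)·P_inc = 225 mW

P_reflected ≈ 181 mW; P_delivered ≈ 225 mW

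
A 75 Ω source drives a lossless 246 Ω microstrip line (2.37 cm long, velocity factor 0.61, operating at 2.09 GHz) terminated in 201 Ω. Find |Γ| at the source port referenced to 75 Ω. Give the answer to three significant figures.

|Γ| ≈ 0.599

λ = v/f = 0.61·c / 2.09 GHz = 0.0876 m
βl = 2π·l/λ = 2π × 0.271 = 97.4°
tan(βl) = -7.66
Z_in = Z_0·(Z_L + jZ_0·tanβl)/(Z_0 + jZ_L·tanβl) = 299 − j15.6 Ω
Γ_s = (Z_in − Z_s)/(Z_in + Z_s) = (224 − j15.6)/(374 − j15.6), |Γ_s| = 0.599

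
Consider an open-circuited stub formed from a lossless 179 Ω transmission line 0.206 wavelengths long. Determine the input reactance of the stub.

X_in ≈ -50.8 Ω (capacitive)

βl = 2π × 0.206 = 74.2°
tan(βl) = 3.52
For an open-circuited stub, Z_in = −jZ_0·cot(βl) = −jZ_0/tan(βl)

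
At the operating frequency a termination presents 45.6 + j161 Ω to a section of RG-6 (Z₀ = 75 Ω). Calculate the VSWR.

VSWR ≈ 9.73

Γ = (Z_L − Z_0)/(Z_L + Z_0) = (-29.4 + j161)/(120.6 + j161)
|Γ| = 164/201 = 0.814
VSWR = (1 + |Γ|)/(1 − |Γ|) = 1.81/0.186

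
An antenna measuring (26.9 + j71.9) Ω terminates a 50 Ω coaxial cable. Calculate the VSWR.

VSWR ≈ 6.08

Γ = (Z_L − Z_0)/(Z_L + Z_0) = (-23.1 + j71.9)/(76.9 + j71.9)
|Γ| = 75.5/105 = 0.717
VSWR = (1 + |Γ|)/(1 − |Γ|) = 1.72/0.283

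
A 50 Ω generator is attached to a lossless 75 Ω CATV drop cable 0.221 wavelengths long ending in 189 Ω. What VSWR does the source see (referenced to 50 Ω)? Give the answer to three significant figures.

βl = 2π × 0.221 = 79.6°
tan(βl) = 5.43
Z_in = Z_0·(Z_L + jZ_0·tanβl)/(Z_0 + jZ_L·tanβl) = 30.6 − j11.6 Ω
Γ_s = (Z_in − Z_s)/(Z_in + Z_s) = (-19.4 − j11.6)/(80.6 − j11.6), |Γ_s| = 0.277
VSWR = (1 + |Γ_s|)/(1 − |Γ_s|)

VSWR ≈ 1.77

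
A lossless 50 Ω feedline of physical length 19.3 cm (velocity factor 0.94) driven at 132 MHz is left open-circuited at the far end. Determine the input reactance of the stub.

X_in ≈ -78.4 Ω (capacitive)

λ = v/f = 0.94·c / 132 MHz = 2.14 m
βl = 2π·l/λ = 2π × 0.0903 = 32.5°
tan(βl) = 0.638
For an open-circuited stub, Z_in = −jZ_0·cot(βl) = −jZ_0/tan(βl)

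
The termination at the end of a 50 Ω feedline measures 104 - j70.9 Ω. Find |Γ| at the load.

Γ = (Z_L − Z_0)/(Z_L + Z_0) = (54 − j70.9)/(154 − j70.9)
|Γ| = 89.1/170

|Γ| ≈ 0.526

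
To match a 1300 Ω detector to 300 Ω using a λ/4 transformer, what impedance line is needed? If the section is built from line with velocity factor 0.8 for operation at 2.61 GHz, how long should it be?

Z_qwt ≈ 624 Ω; length ≈ 2.3 cm

Z_qwt = √(Z_0·R_L) = √(300 × 1300) = √390000
λ = 0.8·c/f = 0.092 m, so l = λ/4 = 0.023 m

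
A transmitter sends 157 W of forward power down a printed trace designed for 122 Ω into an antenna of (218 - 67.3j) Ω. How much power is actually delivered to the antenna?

P_delivered ≈ 139 W

|Γ| = |(96 − j67.3)/(340 − j67.3)| = 0.338
|Γ|² = 0.114
P_refl = |Γ|²·P_inc = 18 W, P_del = (1 − |Γ|²)·P_inc = 139 W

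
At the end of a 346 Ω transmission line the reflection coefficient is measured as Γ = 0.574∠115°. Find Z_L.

Z_L ≈ 128 + j198 Ω

Z_L = Z_0·(1 + Γ)/(1 − Γ) = 346·(0.757 + j0.52)/(1.24 − j0.52)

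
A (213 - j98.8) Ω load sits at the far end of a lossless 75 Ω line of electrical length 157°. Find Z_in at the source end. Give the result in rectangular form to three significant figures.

tan(βl) = tan(157°) = -0.424
Z_in = Z_0·(Z_L + jZ_0·tanβl)/(Z_0 + jZ_L·tanβl)
     = 75·(213 − j131)/(33.1 − j90.4)

Z_in ≈ 153 + j121 Ω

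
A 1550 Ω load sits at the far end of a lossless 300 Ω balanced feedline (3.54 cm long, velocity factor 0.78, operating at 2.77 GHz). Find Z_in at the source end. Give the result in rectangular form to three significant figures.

Z_in ≈ 219 + j462 Ω

λ = v/f = 0.78·c / 2.77 GHz = 0.0845 m
βl = 2π·l/λ = 2π × 0.419 = 151°
tan(βl) = tan(151°) = -0.558
Z_in = Z_0·(Z_L + jZ_0·tanβl)/(Z_0 + jZ_L·tanβl)
     = 300·(1550 − j167)/(300 − j864)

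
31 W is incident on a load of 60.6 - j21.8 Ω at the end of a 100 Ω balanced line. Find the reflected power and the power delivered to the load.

|Γ| = |(-39.4 − j21.8)/(160.6 − j21.8)| = 0.278
|Γ|² = 0.0772
P_refl = |Γ|²·P_inc = 2.39 W, P_del = (1 − |Γ|²)·P_inc = 28.6 W

P_reflected ≈ 2.39 W; P_delivered ≈ 28.6 W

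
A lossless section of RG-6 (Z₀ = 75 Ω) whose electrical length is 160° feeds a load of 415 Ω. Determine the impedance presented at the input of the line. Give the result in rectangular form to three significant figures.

tan(βl) = tan(160°) = -0.364
Z_in = Z_0·(Z_L + jZ_0·tanβl)/(Z_0 + jZ_L·tanβl)
     = 75·(415 − j27.3)/(75 − j151)

Z_in ≈ 93 + j160 Ω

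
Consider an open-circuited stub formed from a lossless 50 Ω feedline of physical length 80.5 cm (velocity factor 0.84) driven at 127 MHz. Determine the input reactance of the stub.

λ = v/f = 0.84·c / 127 MHz = 1.98 m
βl = 2π·l/λ = 2π × 0.406 = 146°
tan(βl) = -0.673
For an open-circuited stub, Z_in = −jZ_0·cot(βl) = −jZ_0/tan(βl)

X_in ≈ 74.3 Ω (inductive)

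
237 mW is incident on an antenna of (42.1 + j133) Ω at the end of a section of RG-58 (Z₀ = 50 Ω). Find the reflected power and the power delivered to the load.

|Γ| = |(-7.9 + j133)/(92.1 + j133)| = 0.824
|Γ|² = 0.678
P_refl = |Γ|²·P_inc = 161 mW, P_del = (1 − |Γ|²)·P_inc = 76.2 mW

P_reflected ≈ 161 mW; P_delivered ≈ 76.2 mW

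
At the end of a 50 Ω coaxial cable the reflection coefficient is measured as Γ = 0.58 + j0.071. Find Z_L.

Z_L ≈ 181 + j39.1 Ω

Z_L = Z_0·(1 + Γ)/(1 − Γ) = 50·(1.58 + j0.071)/(0.42 − j0.071)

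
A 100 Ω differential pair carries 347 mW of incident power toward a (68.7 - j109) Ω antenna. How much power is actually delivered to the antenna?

|Γ| = |(-31.3 − j109)/(168.7 − j109)| = 0.565
|Γ|² = 0.319
P_refl = |Γ|²·P_inc = 111 mW, P_del = (1 − |Γ|²)·P_inc = 236 mW

P_delivered ≈ 236 mW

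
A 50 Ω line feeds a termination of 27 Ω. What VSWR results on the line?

VSWR ≈ 1.85

Γ = (27 − 50)/(27 + 50) = -0.299
VSWR = (1 + 0.299)/(1 − 0.299)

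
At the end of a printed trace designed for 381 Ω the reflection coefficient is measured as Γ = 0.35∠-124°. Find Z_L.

Z_L = Z_0·(1 + Γ)/(1 − Γ) = 381·(0.804 − j0.29)/(1.2 + j0.29)

Z_L ≈ 221 − j146 Ω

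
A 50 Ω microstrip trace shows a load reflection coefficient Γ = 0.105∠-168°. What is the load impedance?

Z_L = Z_0·(1 + Γ)/(1 − Γ) = 50·(0.897 − j0.0218)/(1.1 + j0.0218)

Z_L ≈ 40.7 − j1.79 Ω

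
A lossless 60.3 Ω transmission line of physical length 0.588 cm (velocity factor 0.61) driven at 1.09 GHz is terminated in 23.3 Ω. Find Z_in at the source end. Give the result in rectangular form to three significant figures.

Z_in ≈ 24.3 + j11.4 Ω

λ = v/f = 0.61·c / 1.09 GHz = 0.168 m
βl = 2π·l/λ = 2π × 0.035 = 12.6°
tan(βl) = tan(12.6°) = 0.224
Z_in = Z_0·(Z_L + jZ_0·tanβl)/(Z_0 + jZ_L·tanβl)
     = 60.3·(23.3 + j13.5)/(60.3 + j5.21)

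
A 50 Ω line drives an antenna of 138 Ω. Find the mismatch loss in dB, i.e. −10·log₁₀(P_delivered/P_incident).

mismatch loss ≈ 1.07 dB

Γ = (138 − 50)/(138 + 50) = 0.468
|Γ|² = 0.219, so P_del/P_inc = 1 − |Γ|² = 0.781
ML = −10·log₁₀(1 − |Γ|²)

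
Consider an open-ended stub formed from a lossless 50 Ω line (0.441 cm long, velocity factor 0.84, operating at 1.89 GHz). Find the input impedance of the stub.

λ = v/f = 0.84·c / 1.89 GHz = 0.133 m
βl = 2π·l/λ = 2π × 0.0331 = 11.9°
tan(βl) = 0.211
For an open-ended stub, Z_in = −jZ_0·cot(βl) = −jZ_0/tan(βl)

Z_in ≈ −j237 Ω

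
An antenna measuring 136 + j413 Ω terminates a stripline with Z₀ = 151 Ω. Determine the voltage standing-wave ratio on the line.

Γ = (Z_L − Z_0)/(Z_L + Z_0) = (-15 + j413)/(287 + j413)
|Γ| = 413/503 = 0.822
VSWR = (1 + |Γ|)/(1 − |Γ|) = 1.82/0.178

VSWR ≈ 10.2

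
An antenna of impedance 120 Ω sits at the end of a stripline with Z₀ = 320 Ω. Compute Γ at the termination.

Γ = -0.455

Γ = (Z_L − Z_0)/(Z_L + Z_0) = (120 − 320)/(120 + 320) = -200/440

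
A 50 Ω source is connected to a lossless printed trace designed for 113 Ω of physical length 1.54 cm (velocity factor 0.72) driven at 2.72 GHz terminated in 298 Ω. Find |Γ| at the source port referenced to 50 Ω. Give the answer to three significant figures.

λ = v/f = 0.72·c / 2.72 GHz = 0.0794 m
βl = 2π·l/λ = 2π × 0.194 = 69.8°
tan(βl) = 2.72
Z_in = Z_0·(Z_L + jZ_0·tanβl)/(Z_0 + jZ_L·tanβl) = 47.7 − j34.9 Ω
Γ_s = (Z_in − Z_s)/(Z_in + Z_s) = (-2.29 − j34.9)/(97.7 − j34.9), |Γ_s| = 0.337

|Γ| ≈ 0.337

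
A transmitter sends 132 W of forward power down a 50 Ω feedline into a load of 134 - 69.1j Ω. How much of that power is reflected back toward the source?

|Γ| = |(84 − j69.1)/(184 − j69.1)| = 0.553
|Γ|² = 0.306
P_refl = |Γ|²·P_inc = 40.4 W, P_del = (1 − |Γ|²)·P_inc = 91.6 W

P_reflected ≈ 40.4 W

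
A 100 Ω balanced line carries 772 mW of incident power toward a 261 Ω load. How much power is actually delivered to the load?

P_delivered ≈ 618 mW

Γ = (261 − 100)/(261 + 100) = 0.446
|Γ|² = 0.199
P_refl = |Γ|²·P_inc = 154 mW, P_del = (1 − |Γ|²)·P_inc = 618 mW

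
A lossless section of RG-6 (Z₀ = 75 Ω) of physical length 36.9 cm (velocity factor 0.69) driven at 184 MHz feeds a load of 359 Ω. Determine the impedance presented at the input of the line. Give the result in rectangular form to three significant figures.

λ = v/f = 0.69·c / 184 MHz = 1.12 m
βl = 2π·l/λ = 2π × 0.328 = 118°
tan(βl) = tan(118°) = -1.87
Z_in = Z_0·(Z_L + jZ_0·tanβl)/(Z_0 + jZ_L·tanβl)
     = 75·(359 − j141)/(75 − j673)

Z_in ≈ 19.9 + j37.8 Ω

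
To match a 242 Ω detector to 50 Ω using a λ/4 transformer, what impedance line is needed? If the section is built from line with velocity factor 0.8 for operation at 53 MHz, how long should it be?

Z_qwt ≈ 110 Ω; length ≈ 1.13 m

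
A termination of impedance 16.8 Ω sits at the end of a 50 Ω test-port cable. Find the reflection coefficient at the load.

Γ = (Z_L − Z_0)/(Z_L + Z_0) = (16.8 − 50)/(16.8 + 50) = -33.2/66.8

Γ = -0.497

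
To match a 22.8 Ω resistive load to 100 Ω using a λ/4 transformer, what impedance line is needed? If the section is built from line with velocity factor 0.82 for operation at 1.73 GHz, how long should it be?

Z_qwt = √(Z_0·R_L) = √(100 × 22.8) = √2280
λ = 0.82·c/f = 0.142 m, so l = λ/4 = 0.0355 m

Z_qwt ≈ 47.7 Ω; length ≈ 3.55 cm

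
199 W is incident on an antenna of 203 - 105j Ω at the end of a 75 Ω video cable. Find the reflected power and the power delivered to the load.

|Γ| = |(128 − j105)/(278 − j105)| = 0.557
|Γ|² = 0.31
P_refl = |Γ|²·P_inc = 61.8 W, P_del = (1 − |Γ|²)·P_inc = 137 W

P_reflected ≈ 61.8 W; P_delivered ≈ 137 W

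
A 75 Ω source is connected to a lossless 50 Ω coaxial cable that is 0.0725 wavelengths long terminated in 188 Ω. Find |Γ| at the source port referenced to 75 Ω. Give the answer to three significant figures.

βl = 2π × 0.0725 = 26.1°
tan(βl) = 0.49
Z_in = Z_0·(Z_L + jZ_0·tanβl)/(Z_0 + jZ_L·tanβl) = 53.1 − j73.3 Ω
Γ_s = (Z_in − Z_s)/(Z_in + Z_s) = (-21.9 − j73.3)/(128 − j73.3), |Γ_s| = 0.518

|Γ| ≈ 0.518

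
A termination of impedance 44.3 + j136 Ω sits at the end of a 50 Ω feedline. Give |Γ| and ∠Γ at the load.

Γ = (Z_L − Z_0)/(Z_L + Z_0) = (-5.7 + j136)/(94.3 + j136)
|Γ| = 136/165 = 0.823

Γ ≈ 0.823 ∠ 37.1°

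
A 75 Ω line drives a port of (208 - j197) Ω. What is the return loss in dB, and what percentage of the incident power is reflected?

RL ≈ 3.23 dB; 47.5% of incident power reflected

Γ = (133 − j197)/(283 − j197), |Γ| = 0.689
RL = −20·log₁₀(0.689) = 3.23 dB
P_refl/P_inc = |Γ|² = 0.475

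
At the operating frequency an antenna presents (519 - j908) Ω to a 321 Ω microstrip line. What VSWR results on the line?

Γ = (Z_L − Z_0)/(Z_L + Z_0) = (198 − j908)/(840 − j908)
|Γ| = 929/1240 = 0.751
VSWR = (1 + |Γ|)/(1 − |Γ|) = 1.75/0.249

VSWR ≈ 7.04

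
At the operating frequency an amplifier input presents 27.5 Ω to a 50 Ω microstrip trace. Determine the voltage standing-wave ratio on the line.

Γ = (27.5 − 50)/(27.5 + 50) = -0.29
VSWR = (1 + 0.29)/(1 − 0.29)

VSWR ≈ 1.82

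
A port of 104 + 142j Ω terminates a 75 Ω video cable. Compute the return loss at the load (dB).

Γ = (29 + j142)/(179 + j142), |Γ| = 0.634
RL = −20·log₁₀|Γ| = −20·log₁₀(0.634)

RL ≈ 3.95 dB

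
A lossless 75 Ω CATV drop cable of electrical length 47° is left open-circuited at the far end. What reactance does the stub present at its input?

tan(βl) = 1.07
For an open-circuited stub, Z_in = −jZ_0·cot(βl) = −jZ_0/tan(βl)

X_in ≈ -69.9 Ω (capacitive)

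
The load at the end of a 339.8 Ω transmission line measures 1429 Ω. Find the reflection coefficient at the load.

Γ = (Z_L − Z_0)/(Z_L + Z_0) = (1429 − 339.8)/(1429 + 339.8) = 1089/1769

Γ = 0.616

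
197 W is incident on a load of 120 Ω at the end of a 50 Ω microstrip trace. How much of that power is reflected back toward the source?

P_reflected ≈ 33.4 W

Γ = (120 − 50)/(120 + 50) = 0.412
|Γ|² = 0.17
P_refl = |Γ|²·P_inc = 33.4 W, P_del = (1 − |Γ|²)·P_inc = 164 W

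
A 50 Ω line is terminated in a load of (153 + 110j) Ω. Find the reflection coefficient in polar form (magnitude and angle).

Γ ≈ 0.653 ∠ 18.4°

Γ = (Z_L − Z_0)/(Z_L + Z_0) = (103 + j110)/(203 + j110)
|Γ| = 151/231 = 0.653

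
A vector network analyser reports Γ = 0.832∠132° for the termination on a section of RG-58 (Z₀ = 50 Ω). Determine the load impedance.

Z_L = Z_0·(1 + Γ)/(1 − Γ) = 50·(0.443 + j0.618)/(1.56 − j0.618)

Z_L ≈ 5.48 + j22 Ω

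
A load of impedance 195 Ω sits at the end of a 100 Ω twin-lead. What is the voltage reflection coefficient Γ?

Γ = (Z_L − Z_0)/(Z_L + Z_0) = (195 − 100)/(195 + 100) = 95/295

Γ = 0.322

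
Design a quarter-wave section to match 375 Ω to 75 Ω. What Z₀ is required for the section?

Z_qwt ≈ 168 Ω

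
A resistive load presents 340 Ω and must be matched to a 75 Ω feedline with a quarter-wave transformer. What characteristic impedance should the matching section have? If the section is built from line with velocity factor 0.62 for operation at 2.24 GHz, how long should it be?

Z_qwt ≈ 160 Ω; length ≈ 2.08 cm

Z_qwt = √(Z_0·R_L) = √(75 × 340) = √25500
λ = 0.62·c/f = 0.083 m, so l = λ/4 = 0.0208 m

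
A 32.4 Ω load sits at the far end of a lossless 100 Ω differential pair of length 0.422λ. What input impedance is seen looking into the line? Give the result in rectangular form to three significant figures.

βl = 2π × 0.422 = 152°
tan(βl) = tan(152°) = -0.534
Z_in = Z_0·(Z_L + jZ_0·tanβl)/(Z_0 + jZ_L·tanβl)
     = 100·(32.4 − j53.4)/(100 − j17.3)

Z_in ≈ 40.4 − j46.4 Ω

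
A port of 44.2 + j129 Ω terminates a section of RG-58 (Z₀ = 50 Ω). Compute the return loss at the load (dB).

RL ≈ 1.85 dB

Γ = (-5.8 + j129)/(94.2 + j129), |Γ| = 0.808
RL = −20·log₁₀|Γ| = −20·log₁₀(0.808)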